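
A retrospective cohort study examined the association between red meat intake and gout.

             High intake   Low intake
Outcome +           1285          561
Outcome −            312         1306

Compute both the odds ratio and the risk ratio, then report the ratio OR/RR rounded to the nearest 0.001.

Reading the table with exposure as columns: a = 1285 (High intake, case), b = 312 (High intake, non-case), c = 561 (Low intake, case), d = 1306.
OR = (1285·1306)/(312·561) = 1678210/175032 = 9.58802
Risk in exposed = 1285/1597 = 0.80463; risk in unexposed = 561/1867 = 0.30048; RR = 2.67781
OR/RR = 9.58802 / 2.67781 = 3.58055
The outcome is not rare, so the OR lies further from 1 than the RR.

3.581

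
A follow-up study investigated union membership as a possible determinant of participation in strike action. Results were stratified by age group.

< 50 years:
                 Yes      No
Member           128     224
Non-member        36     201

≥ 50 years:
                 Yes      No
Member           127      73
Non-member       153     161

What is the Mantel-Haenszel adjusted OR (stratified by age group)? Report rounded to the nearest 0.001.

OR_MH = Σ(aᵢdᵢ/nᵢ) / Σ(bᵢcᵢ/nᵢ), where nᵢ is the stratum total.
Stratum 1 (< 50 years): n = 589; a·d/n = 128·201/589 = 43.6808; b·c/n = 224·36/589 = 13.6910
Stratum 2 (≥ 50 years): n = 514; a·d/n = 127·161/514 = 39.7802; b·c/n = 73·153/514 = 21.7296
OR_MH = (43.6808 + 39.7802) / (13.6910 + 21.7296) = 83.4610 / 35.4206 = 2.35629

2.356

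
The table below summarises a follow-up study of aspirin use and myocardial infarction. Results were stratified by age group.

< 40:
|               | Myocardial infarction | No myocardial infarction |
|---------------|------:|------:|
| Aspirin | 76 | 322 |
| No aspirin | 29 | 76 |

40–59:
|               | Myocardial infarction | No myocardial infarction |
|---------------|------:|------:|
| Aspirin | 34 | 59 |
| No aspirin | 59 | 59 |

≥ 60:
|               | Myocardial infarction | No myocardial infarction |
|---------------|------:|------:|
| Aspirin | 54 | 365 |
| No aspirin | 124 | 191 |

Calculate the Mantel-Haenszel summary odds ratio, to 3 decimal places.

OR_MH = Σ(aᵢdᵢ/nᵢ) / Σ(bᵢcᵢ/nᵢ), where nᵢ is the stratum total.
Stratum 1 (< 40): n = 503; a·d/n = 76·76/503 = 11.4831; b·c/n = 322·29/503 = 18.5646
Stratum 2 (40–59): n = 211; a·d/n = 34·59/211 = 9.5071; b·c/n = 59·59/211 = 16.4976
Stratum 3 (≥ 60): n = 734; a·d/n = 54·191/734 = 14.0518; b·c/n = 365·124/734 = 61.6621
OR_MH = (11.4831 + 9.5071 + 14.0518) / (18.5646 + 16.4976 + 61.6621) = 35.0420 / 96.7244 = 0.36229

0.362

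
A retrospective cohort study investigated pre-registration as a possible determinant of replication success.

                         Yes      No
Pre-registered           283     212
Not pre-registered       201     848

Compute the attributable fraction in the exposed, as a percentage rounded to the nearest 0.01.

66.48

Cells: a = 283, b = 212, c = 201, d = 848.
Risk in exposed = 283/495 = 0.57172; risk in unexposed = 201/1049 = 0.19161.
RR = 0.57172/0.19161 = 2.98374
AR% = (RR − 1)/RR × 100 = (2.98374 − 1)/2.98374 × 100 = 66.4850%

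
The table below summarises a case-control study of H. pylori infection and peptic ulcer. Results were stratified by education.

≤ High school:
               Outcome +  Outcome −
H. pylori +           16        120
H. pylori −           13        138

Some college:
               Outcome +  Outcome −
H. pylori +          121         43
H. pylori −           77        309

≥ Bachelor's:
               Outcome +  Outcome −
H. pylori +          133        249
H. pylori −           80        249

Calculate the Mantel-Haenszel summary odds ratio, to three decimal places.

3.097

OR_MH = Σ(aᵢdᵢ/nᵢ) / Σ(bᵢcᵢ/nᵢ), where nᵢ is the stratum total.
Stratum 1 (≤ High school): n = 287; a·d/n = 16·138/287 = 7.6934; b·c/n = 120·13/287 = 5.4355
Stratum 2 (Some college): n = 550; a·d/n = 121·309/550 = 67.9800; b·c/n = 43·77/550 = 6.0200
Stratum 3 (≥ Bachelor's): n = 711; a·d/n = 133·249/711 = 46.5781; b·c/n = 249·80/711 = 28.0169
OR_MH = (7.6934 + 67.9800 + 46.5781) / (5.4355 + 6.0200 + 28.0169) = 122.2514 / 39.4724 = 3.09714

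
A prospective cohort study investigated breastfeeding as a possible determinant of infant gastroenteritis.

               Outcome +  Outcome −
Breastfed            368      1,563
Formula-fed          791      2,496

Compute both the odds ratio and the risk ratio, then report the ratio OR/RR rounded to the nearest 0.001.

Cells: a = 368, b = 1563, c = 791, d = 2496.
OR = (368·2496)/(1563·791) = 918528/1236333 = 0.74295
Risk in exposed = 368/1931 = 0.19057; risk in unexposed = 791/3287 = 0.24064; RR = 0.79193
OR/RR = 0.74295 / 0.79193 = 0.93814
The outcome is not rare, so the OR lies further from 1 than the RR.

0.938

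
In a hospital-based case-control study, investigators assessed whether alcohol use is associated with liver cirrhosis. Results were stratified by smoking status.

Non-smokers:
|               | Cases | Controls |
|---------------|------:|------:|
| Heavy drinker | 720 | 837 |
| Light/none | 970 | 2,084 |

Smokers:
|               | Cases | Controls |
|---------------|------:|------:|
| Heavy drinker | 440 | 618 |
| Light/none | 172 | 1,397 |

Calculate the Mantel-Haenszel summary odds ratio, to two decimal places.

2.58

OR_MH = Σ(aᵢdᵢ/nᵢ) / Σ(bᵢcᵢ/nᵢ), where nᵢ is the stratum total.
Stratum 1 (Non-smokers): n = 4611; a·d/n = 720·2084/4611 = 325.4131; b·c/n = 837·970/4611 = 176.0768
Stratum 2 (Smokers): n = 2627; a·d/n = 440·1397/2627 = 233.9855; b·c/n = 618·172/2627 = 40.4629
OR_MH = (325.4131 + 233.9855) / (176.0768 + 40.4629) = 559.3987 / 216.5397 = 2.58335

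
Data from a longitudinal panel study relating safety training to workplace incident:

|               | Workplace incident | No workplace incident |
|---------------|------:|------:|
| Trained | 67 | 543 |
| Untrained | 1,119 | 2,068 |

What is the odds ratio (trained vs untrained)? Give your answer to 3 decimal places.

Cells: a = 67, b = 543, c = 1119, d = 2068.
OR = (a·d)/(b·c) = (67 × 2068) / (543 × 1119) = 138556 / 607617 = 0.22803
Exposure is associated with lower odds of workplace incident (OR = 0.23 < 1).

0.228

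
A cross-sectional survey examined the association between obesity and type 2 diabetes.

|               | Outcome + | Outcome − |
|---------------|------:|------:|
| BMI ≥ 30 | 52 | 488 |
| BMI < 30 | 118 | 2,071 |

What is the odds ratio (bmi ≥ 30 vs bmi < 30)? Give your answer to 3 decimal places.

1.870

Cells: a = 52, b = 488, c = 118, d = 2071.
OR = (a·d)/(b·c) = (52 × 2071) / (488 × 118) = 107692 / 57584 = 1.87017
The odds of type 2 diabetes are about 1.87 times as high in the bmi ≥ 30 group.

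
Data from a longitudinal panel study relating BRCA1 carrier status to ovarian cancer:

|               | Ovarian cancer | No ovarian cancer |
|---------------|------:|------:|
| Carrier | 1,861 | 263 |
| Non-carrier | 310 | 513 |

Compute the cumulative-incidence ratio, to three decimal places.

2.326

Cells: a = 1861, b = 263, c = 310, d = 513.
Risk in exposed = 1861/2124 = 0.87618; risk in unexposed = 310/823 = 0.37667.
RR = 0.87618 / 0.37667 = 2.32611
The risk among the exposed is 2.33 times that among the unexposed.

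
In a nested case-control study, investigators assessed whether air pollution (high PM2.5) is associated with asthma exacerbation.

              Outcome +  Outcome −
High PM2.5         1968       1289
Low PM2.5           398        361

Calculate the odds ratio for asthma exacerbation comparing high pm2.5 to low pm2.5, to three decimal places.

Cells: a = 1968, b = 1289, c = 398, d = 361.
OR = (a·d)/(b·c) = (1968 × 361) / (1289 × 398) = 710448 / 513022 = 1.38483
The odds of asthma exacerbation are about 1.38 times as high in the high pm2.5 group.

1.385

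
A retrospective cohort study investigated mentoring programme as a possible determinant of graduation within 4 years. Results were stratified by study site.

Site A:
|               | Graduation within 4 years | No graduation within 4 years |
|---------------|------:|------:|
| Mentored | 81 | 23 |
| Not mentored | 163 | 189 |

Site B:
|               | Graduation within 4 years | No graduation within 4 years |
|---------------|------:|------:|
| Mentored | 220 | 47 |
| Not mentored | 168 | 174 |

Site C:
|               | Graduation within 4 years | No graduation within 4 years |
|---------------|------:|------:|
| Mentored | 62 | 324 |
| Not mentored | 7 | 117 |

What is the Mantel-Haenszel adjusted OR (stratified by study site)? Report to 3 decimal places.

OR_MH = Σ(aᵢdᵢ/nᵢ) / Σ(bᵢcᵢ/nᵢ), where nᵢ is the stratum total.
Stratum 1 (Site A): n = 456; a·d/n = 81·189/456 = 33.5724; b·c/n = 23·163/456 = 8.2215
Stratum 2 (Site B): n = 609; a·d/n = 220·174/609 = 62.8571; b·c/n = 47·168/609 = 12.9655
Stratum 3 (Site C): n = 510; a·d/n = 62·117/510 = 14.2235; b·c/n = 324·7/510 = 4.4471
OR_MH = (33.5724 + 62.8571 + 14.2235) / (8.2215 + 12.9655 + 4.4471) = 110.6530 / 25.6341 = 4.31664

4.317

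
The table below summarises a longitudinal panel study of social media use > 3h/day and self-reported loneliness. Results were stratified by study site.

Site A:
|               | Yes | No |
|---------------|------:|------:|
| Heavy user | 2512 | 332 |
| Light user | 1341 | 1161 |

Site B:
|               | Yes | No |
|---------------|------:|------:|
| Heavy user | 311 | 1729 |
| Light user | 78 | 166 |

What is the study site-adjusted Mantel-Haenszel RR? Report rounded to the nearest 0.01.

RR_MH = Σ(aᵢ·n₀ᵢ/nᵢ) / Σ(cᵢ·n₁ᵢ/nᵢ), with n₁ᵢ = aᵢ+bᵢ (exposed), n₀ᵢ = cᵢ+dᵢ (unexposed), nᵢ = n₁ᵢ+n₀ᵢ.
Stratum 1 (Site A): n₁ = 2844, n₀ = 2502, n = 5346; a·n₀/n = 2512·2502/5346 = 1175.6498; c·n₁/n = 1341·2844/5346 = 713.3939
Stratum 2 (Site B): n₁ = 2040, n₀ = 244, n = 2284; a·n₀/n = 311·244/2284 = 33.2242; c·n₁/n = 78·2040/2284 = 69.6673
RR_MH = (1175.6498 + 33.2242) / (713.3939 + 69.6673) = 1208.8740 / 783.0612 = 1.54378

1.54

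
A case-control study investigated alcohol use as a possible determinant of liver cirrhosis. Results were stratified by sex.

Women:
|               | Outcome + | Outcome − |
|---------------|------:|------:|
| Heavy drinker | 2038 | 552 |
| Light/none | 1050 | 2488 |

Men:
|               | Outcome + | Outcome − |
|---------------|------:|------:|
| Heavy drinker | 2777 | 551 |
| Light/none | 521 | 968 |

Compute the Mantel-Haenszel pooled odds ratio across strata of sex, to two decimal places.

8.99

OR_MH = Σ(aᵢdᵢ/nᵢ) / Σ(bᵢcᵢ/nᵢ), where nᵢ is the stratum total.
Stratum 1 (Women): n = 6128; a·d/n = 2038·2488/6128 = 827.4386; b·c/n = 552·1050/6128 = 94.5822
Stratum 2 (Men): n = 4817; a·d/n = 2777·968/4817 = 558.0519; b·c/n = 551·521/4817 = 59.5954
OR_MH = (827.4386 + 558.0519) / (94.5822 + 59.5954) = 1385.4905 / 154.1776 = 8.98633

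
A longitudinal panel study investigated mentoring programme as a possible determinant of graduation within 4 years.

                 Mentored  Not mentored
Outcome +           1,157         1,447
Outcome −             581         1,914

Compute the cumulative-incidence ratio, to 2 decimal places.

Reading the table with exposure as columns: a = 1157 (Mentored, case), b = 581 (Mentored, non-case), c = 1447 (Not mentored, case), d = 1914.
Risk in exposed = 1157/1738 = 0.66571; risk in unexposed = 1447/3361 = 0.43053.
RR = 0.66571 / 0.43053 = 1.54626
The risk among the exposed is 1.55 times that among the unexposed.

1.55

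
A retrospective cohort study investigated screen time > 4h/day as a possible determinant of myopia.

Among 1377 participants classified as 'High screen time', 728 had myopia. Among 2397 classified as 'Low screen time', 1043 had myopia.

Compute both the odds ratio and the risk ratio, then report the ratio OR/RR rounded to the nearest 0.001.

1.199

From the description: a = 728, b = 649, c = 1043, d = 1354.
OR = (728·1354)/(649·1043) = 985712/676907 = 1.45620
Risk in exposed = 728/1377 = 0.52869; risk in unexposed = 1043/2397 = 0.43513; RR = 1.21501
OR/RR = 1.45620 / 1.21501 = 1.19851
The outcome is not rare, so the OR lies further from 1 than the RR.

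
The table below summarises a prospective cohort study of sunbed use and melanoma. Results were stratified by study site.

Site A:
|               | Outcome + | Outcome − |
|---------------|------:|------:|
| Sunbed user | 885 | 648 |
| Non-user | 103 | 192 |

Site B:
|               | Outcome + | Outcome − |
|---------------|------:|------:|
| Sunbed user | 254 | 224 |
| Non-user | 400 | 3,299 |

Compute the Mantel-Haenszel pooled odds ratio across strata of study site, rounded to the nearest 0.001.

5.065

OR_MH = Σ(aᵢdᵢ/nᵢ) / Σ(bᵢcᵢ/nᵢ), where nᵢ is the stratum total.
Stratum 1 (Site A): n = 1828; a·d/n = 885·192/1828 = 92.9540; b·c/n = 648·103/1828 = 36.5120
Stratum 2 (Site B): n = 4177; a·d/n = 254·3299/4177 = 200.6095; b·c/n = 224·400/4177 = 21.4508
OR_MH = (92.9540 + 200.6095) / (36.5120 + 21.4508) = 293.5636 / 57.9628 = 5.06469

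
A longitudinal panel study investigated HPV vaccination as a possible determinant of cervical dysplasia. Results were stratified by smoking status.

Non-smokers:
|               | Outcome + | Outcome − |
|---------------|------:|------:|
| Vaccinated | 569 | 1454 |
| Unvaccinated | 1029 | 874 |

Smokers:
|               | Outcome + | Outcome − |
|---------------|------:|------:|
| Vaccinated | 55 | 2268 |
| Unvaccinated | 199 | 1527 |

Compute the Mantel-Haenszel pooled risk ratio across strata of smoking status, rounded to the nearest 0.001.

0.464

RR_MH = Σ(aᵢ·n₀ᵢ/nᵢ) / Σ(cᵢ·n₁ᵢ/nᵢ), with n₁ᵢ = aᵢ+bᵢ (exposed), n₀ᵢ = cᵢ+dᵢ (unexposed), nᵢ = n₁ᵢ+n₀ᵢ.
Stratum 1 (Non-smokers): n₁ = 2023, n₀ = 1903, n = 3926; a·n₀/n = 569·1903/3926 = 275.8041; c·n₁/n = 1029·2023/3926 = 530.2259
Stratum 2 (Smokers): n₁ = 2323, n₀ = 1726, n = 4049; a·n₀/n = 55·1726/4049 = 23.4453; c·n₁/n = 199·2323/4049 = 114.1707
RR_MH = (275.8041 + 23.4453) / (530.2259 + 114.1707) = 299.2494 / 644.3966 = 0.46439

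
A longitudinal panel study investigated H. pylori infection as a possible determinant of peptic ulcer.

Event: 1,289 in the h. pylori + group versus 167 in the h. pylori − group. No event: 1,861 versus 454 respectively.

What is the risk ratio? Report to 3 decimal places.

From the description: a = 1289, b = 1861, c = 167, d = 454.
Risk in exposed = 1289/3150 = 0.40921; risk in unexposed = 167/621 = 0.26892.
RR = 0.40921 / 0.26892 = 1.52166
The risk among the exposed is 1.52 times that among the unexposed.

1.522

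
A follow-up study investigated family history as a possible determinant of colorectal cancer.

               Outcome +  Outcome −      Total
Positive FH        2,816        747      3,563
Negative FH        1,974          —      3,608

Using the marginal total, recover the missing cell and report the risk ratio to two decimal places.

1.44

The missing cell is in the unexposed row: 3608 − 1974 = 1634.
So a = 2816, b = 747, c = 1974, d = 1634.
RR = [a/(a+b)] / [c/(c+d)] = (2816/3563) / (1974/3608) = 0.79035/0.54712 = 1.44456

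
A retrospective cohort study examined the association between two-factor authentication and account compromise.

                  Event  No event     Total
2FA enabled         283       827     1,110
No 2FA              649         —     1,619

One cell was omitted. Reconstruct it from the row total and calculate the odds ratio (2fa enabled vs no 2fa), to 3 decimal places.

The missing cell is in the unexposed row: 1619 − 649 = 970.
So a = 283, b = 827, c = 649, d = 970.
OR = (a·d)/(b·c) = (283 × 970) / (827 × 649) = 274510 / 536723 = 0.51146

0.511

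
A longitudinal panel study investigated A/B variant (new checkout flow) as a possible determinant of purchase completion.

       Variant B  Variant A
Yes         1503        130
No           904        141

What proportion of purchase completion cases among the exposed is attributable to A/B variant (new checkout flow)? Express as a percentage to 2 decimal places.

Reading the table with exposure as columns: a = 1503 (Variant B, case), b = 904 (Variant B, non-case), c = 130 (Variant A, case), d = 141.
Risk in exposed = 1503/2407 = 0.62443; risk in unexposed = 130/271 = 0.47970.
RR = 0.62443/0.47970 = 1.30169
AR% = (RR − 1)/RR × 100 = (1.30169 − 1)/1.30169 × 100 = 23.1770%

23.18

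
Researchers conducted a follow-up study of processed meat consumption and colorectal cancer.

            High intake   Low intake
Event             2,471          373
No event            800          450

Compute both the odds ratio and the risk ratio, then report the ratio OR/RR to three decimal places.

2.236

Reading the table with exposure as columns: a = 2471 (High intake, case), b = 800 (High intake, non-case), c = 373 (Low intake, case), d = 450.
OR = (2471·450)/(800·373) = 1111950/298400 = 3.72637
Risk in exposed = 2471/3271 = 0.75543; risk in unexposed = 373/823 = 0.45322; RR = 1.66680
OR/RR = 3.72637 / 1.66680 = 2.23565
The outcome is not rare, so the OR lies further from 1 than the RR.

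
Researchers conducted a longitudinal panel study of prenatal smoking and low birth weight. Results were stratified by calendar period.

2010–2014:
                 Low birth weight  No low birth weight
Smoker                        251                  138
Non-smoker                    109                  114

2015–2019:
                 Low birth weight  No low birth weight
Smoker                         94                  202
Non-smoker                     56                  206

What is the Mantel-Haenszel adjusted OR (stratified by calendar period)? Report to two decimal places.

OR_MH = Σ(aᵢdᵢ/nᵢ) / Σ(bᵢcᵢ/nᵢ), where nᵢ is the stratum total.
Stratum 1 (2010–2014): n = 612; a·d/n = 251·114/612 = 46.7549; b·c/n = 138·109/612 = 24.5784
Stratum 2 (2015–2019): n = 558; a·d/n = 94·206/558 = 34.7025; b·c/n = 202·56/558 = 20.2724
OR_MH = (46.7549 + 34.7025) / (24.5784 + 20.2724) = 81.4574 / 44.8508 = 1.81619

1.82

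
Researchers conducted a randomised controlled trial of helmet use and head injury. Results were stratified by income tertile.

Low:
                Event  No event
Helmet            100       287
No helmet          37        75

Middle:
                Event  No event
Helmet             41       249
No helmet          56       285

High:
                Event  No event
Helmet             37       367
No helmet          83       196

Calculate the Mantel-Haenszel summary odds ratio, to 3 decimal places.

OR_MH = Σ(aᵢdᵢ/nᵢ) / Σ(bᵢcᵢ/nᵢ), where nᵢ is the stratum total.
Stratum 1 (Low): n = 499; a·d/n = 100·75/499 = 15.0301; b·c/n = 287·37/499 = 21.2806
Stratum 2 (Middle): n = 631; a·d/n = 41·285/631 = 18.5182; b·c/n = 249·56/631 = 22.0983
Stratum 3 (High): n = 683; a·d/n = 37·196/683 = 10.6179; b·c/n = 367·83/683 = 44.5988
OR_MH = (15.0301 + 18.5182 + 10.6179) / (21.2806 + 22.0983 + 44.5988) = 44.1661 / 87.9776 = 0.50202

0.502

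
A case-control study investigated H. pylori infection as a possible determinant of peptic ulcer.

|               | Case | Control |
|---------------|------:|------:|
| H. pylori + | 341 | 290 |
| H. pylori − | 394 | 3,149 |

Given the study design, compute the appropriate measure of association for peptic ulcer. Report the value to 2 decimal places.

9.40

Cells: a = 341, b = 290, c = 394, d = 3149.
This is a case-control study: participants were sampled on outcome status, so risks in the source population cannot be estimated directly — relative risk is not valid here. The odds ratio is the appropriate measure.
OR = (a·d)/(b·c) = (341 × 3149) / (290 × 394) = 1073809 / 114260 = 9.39794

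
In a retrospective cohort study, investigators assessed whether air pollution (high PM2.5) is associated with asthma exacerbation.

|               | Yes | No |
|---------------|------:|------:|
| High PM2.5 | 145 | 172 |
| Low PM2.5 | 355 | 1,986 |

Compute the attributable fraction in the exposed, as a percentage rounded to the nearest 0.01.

66.85

Cells: a = 145, b = 172, c = 355, d = 1986.
Risk in exposed = 145/317 = 0.45741; risk in unexposed = 355/2341 = 0.15164.
RR = 0.45741/0.15164 = 3.01635
AR% = (RR − 1)/RR × 100 = (3.01635 − 1)/3.01635 × 100 = 66.8474%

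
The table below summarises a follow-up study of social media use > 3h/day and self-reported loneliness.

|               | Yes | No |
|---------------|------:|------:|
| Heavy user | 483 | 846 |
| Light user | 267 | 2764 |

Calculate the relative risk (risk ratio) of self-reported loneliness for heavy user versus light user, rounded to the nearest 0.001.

4.126

Cells: a = 483, b = 846, c = 267, d = 2764.
Risk in exposed = 483/1329 = 0.36343; risk in unexposed = 267/3031 = 0.08809.
RR = 0.36343 / 0.08809 = 4.12569
The risk among the exposed is 4.13 times that among the unexposed.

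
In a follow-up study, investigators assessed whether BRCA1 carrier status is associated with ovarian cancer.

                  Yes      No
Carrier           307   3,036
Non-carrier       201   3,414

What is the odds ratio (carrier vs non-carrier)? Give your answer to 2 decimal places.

1.72

Cells: a = 307, b = 3036, c = 201, d = 3414.
OR = (a·d)/(b·c) = (307 × 3414) / (3036 × 201) = 1048098 / 610236 = 1.71753
The odds of ovarian cancer are about 1.72 times as high in the carrier group.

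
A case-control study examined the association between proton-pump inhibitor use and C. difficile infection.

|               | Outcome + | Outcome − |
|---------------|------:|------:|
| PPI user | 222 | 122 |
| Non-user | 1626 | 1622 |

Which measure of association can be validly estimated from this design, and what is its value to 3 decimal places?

Cells: a = 222, b = 122, c = 1626, d = 1622.
This is a case-control study: participants were sampled on outcome status, so risks in the source population cannot be estimated directly — relative risk is not valid here. The odds ratio is the appropriate measure.
OR = (a·d)/(b·c) = (222 × 1622) / (122 × 1626) = 360084 / 198372 = 1.81520

1.815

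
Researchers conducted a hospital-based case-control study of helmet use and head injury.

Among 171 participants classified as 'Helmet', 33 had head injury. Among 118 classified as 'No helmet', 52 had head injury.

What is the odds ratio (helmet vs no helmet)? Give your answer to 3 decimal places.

From the description: a = 33, b = 138, c = 52, d = 66.
OR = (a·d)/(b·c) = (33 × 66) / (138 × 52) = 2178 / 7176 = 0.30351
Exposure is associated with lower odds of head injury (OR = 0.30 < 1).

0.304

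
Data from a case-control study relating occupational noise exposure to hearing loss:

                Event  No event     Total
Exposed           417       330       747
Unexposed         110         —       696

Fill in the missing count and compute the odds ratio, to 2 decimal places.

6.73

The missing cell is in the unexposed row: 696 − 110 = 586.
So a = 417, b = 330, c = 110, d = 586.
OR = (a·d)/(b·c) = (417 × 586) / (330 × 110) = 244362 / 36300 = 6.73174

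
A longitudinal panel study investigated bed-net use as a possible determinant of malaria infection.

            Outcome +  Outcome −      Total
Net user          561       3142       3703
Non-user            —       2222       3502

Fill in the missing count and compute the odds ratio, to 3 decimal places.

0.310

The missing cell is in the unexposed row: 3502 − 2222 = 1280.
So a = 561, b = 3142, c = 1280, d = 2222.
OR = (a·d)/(b·c) = (561 × 2222) / (3142 × 1280) = 1246542 / 4021760 = 0.30995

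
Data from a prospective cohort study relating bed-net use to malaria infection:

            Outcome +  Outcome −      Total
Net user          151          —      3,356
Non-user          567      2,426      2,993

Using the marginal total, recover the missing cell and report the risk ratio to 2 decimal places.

The missing cell is in the exposed row: 3356 − 151 = 3205.
So a = 151, b = 3205, c = 567, d = 2426.
RR = [a/(a+b)] / [c/(c+d)] = (151/3356) / (567/2993) = 0.04499/0.18944 = 0.23751

0.24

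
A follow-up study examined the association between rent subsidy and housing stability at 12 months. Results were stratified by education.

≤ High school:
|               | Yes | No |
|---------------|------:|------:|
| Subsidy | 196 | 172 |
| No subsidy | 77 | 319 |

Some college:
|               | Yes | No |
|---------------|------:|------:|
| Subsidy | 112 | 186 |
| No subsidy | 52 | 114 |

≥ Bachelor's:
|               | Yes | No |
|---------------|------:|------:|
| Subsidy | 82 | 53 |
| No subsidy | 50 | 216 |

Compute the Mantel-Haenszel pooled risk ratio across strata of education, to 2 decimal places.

2.25

RR_MH = Σ(aᵢ·n₀ᵢ/nᵢ) / Σ(cᵢ·n₁ᵢ/nᵢ), with n₁ᵢ = aᵢ+bᵢ (exposed), n₀ᵢ = cᵢ+dᵢ (unexposed), nᵢ = n₁ᵢ+n₀ᵢ.
Stratum 1 (≤ High school): n₁ = 368, n₀ = 396, n = 764; a·n₀/n = 196·396/764 = 101.5916; c·n₁/n = 77·368/764 = 37.0890
Stratum 2 (Some college): n₁ = 298, n₀ = 166, n = 464; a·n₀/n = 112·166/464 = 40.0690; c·n₁/n = 52·298/464 = 33.3966
Stratum 3 (≥ Bachelor's): n₁ = 135, n₀ = 266, n = 401; a·n₀/n = 82·266/401 = 54.3940; c·n₁/n = 50·135/401 = 16.8329
RR_MH = (101.5916 + 40.0690 + 54.3940) / (37.0890 + 33.3966 + 16.8329) = 196.0546 / 87.3185 = 2.24528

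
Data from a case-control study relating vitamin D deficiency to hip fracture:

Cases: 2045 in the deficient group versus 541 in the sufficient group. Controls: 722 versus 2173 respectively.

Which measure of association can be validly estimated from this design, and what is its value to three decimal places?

11.377

From the description: a = 2045, b = 722, c = 541, d = 2173.
This is a case-control study: participants were sampled on outcome status, so risks in the source population cannot be estimated directly — relative risk is not valid here. The odds ratio is the appropriate measure.
OR = (a·d)/(b·c) = (2045 × 2173) / (722 × 541) = 4443785 / 390602 = 11.37676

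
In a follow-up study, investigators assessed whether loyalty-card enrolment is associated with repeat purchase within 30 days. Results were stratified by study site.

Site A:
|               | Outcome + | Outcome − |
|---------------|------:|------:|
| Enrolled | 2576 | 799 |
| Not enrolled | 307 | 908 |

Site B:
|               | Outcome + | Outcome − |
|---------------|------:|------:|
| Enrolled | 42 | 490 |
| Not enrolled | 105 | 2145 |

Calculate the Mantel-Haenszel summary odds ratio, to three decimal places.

7.534

OR_MH = Σ(aᵢdᵢ/nᵢ) / Σ(bᵢcᵢ/nᵢ), where nᵢ is the stratum total.
Stratum 1 (Site A): n = 4590; a·d/n = 2576·908/4590 = 509.5878; b·c/n = 799·307/4590 = 53.4407
Stratum 2 (Site B): n = 2782; a·d/n = 42·2145/2782 = 32.3832; b·c/n = 490·105/2782 = 18.4939
OR_MH = (509.5878 + 32.3832) / (53.4407 + 18.4939) = 541.9710 / 71.9346 = 7.53422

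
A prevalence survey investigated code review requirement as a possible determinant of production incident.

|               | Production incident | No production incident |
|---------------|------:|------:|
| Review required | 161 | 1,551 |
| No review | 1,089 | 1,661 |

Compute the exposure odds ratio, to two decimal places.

0.16

Cells: a = 161, b = 1551, c = 1089, d = 1661.
OR = (a·d)/(b·c) = (161 × 1661) / (1551 × 1089) = 267421 / 1689039 = 0.15833
Exposure is associated with lower odds of production incident (OR = 0.16 < 1).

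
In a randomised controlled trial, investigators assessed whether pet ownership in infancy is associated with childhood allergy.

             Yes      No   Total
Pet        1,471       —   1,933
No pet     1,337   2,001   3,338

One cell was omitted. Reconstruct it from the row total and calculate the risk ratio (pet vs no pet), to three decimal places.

The missing cell is in the exposed row: 1933 − 1471 = 462.
So a = 1471, b = 462, c = 1337, d = 2001.
RR = [a/(a+b)] / [c/(c+d)] = (1471/1933) / (1337/3338) = 0.76099/0.40054 = 1.89992

1.900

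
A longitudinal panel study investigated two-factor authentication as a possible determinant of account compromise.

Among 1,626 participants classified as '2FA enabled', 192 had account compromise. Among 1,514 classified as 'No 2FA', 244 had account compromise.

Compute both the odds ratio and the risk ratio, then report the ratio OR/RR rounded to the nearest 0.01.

From the description: a = 192, b = 1434, c = 244, d = 1270.
OR = (192·1270)/(1434·244) = 243840/349896 = 0.69689
Risk in exposed = 192/1626 = 0.11808; risk in unexposed = 244/1514 = 0.16116; RR = 0.73268
OR/RR = 0.69689 / 0.73268 = 0.95115
The outcome is not rare, so the OR lies further from 1 than the RR.

0.95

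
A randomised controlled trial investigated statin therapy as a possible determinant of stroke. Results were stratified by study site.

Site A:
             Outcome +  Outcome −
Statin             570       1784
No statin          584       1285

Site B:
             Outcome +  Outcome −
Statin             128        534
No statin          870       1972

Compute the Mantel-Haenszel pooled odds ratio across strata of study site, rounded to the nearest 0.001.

OR_MH = Σ(aᵢdᵢ/nᵢ) / Σ(bᵢcᵢ/nᵢ), where nᵢ is the stratum total.
Stratum 1 (Site A): n = 4223; a·d/n = 570·1285/4223 = 173.4430; b·c/n = 1784·584/4223 = 246.7099
Stratum 2 (Site B): n = 3504; a·d/n = 128·1972/3504 = 72.0365; b·c/n = 534·870/3504 = 132.5856
OR_MH = (173.4430 + 72.0365) / (246.7099 + 132.5856) = 245.4796 / 379.2955 = 0.64720

0.647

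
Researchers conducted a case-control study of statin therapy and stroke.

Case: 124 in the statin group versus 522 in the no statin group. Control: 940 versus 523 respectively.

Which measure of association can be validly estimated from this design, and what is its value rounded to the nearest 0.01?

From the description: a = 124, b = 940, c = 522, d = 523.
This is a case-control study: participants were sampled on outcome status, so risks in the source population cannot be estimated directly — relative risk is not valid here. The odds ratio is the appropriate measure.
OR = (a·d)/(b·c) = (124 × 523) / (940 × 522) = 64852 / 490680 = 0.13217

0.13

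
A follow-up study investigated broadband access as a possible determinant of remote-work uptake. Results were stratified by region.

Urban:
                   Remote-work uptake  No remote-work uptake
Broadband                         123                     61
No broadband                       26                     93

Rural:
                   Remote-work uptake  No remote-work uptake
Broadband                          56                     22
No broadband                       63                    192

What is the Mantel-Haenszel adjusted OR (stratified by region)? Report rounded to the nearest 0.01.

7.45

OR_MH = Σ(aᵢdᵢ/nᵢ) / Σ(bᵢcᵢ/nᵢ), where nᵢ is the stratum total.
Stratum 1 (Urban): n = 303; a·d/n = 123·93/303 = 37.7525; b·c/n = 61·26/303 = 5.2343
Stratum 2 (Rural): n = 333; a·d/n = 56·192/333 = 32.2883; b·c/n = 22·63/333 = 4.1622
OR_MH = (37.7525 + 32.2883) / (5.2343 + 4.1622) = 70.0408 / 9.3965 = 7.45393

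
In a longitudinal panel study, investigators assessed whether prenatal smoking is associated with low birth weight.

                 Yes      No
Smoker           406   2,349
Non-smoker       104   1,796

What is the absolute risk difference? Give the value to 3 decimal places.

0.093

Cells: a = 406, b = 2349, c = 104, d = 1796.
Risk in exposed = 406/2755 = 0.147368; risk in unexposed = 104/1900 = 0.054737.
Risk difference = 0.147368 − 0.054737 = 0.092632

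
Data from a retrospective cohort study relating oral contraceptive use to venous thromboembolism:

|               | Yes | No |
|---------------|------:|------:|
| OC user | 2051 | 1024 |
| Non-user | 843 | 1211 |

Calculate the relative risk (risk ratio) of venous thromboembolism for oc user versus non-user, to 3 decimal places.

Cells: a = 2051, b = 1024, c = 843, d = 1211.
Risk in exposed = 2051/3075 = 0.66699; risk in unexposed = 843/2054 = 0.41042.
RR = 0.66699 / 0.41042 = 1.62515
The risk among the exposed is 1.63 times that among the unexposed.

1.625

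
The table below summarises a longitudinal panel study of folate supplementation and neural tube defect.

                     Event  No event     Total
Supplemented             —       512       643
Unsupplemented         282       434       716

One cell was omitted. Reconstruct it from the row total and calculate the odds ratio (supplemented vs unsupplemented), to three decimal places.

The missing cell is in the exposed row: 643 − 512 = 131.
So a = 131, b = 512, c = 282, d = 434.
OR = (a·d)/(b·c) = (131 × 434) / (512 × 282) = 56854 / 144384 = 0.39377

0.394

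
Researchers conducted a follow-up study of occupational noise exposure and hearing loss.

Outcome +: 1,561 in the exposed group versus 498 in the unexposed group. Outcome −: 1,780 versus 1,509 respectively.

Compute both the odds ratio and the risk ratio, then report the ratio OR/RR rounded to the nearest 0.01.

From the description: a = 1561, b = 1780, c = 498, d = 1509.
OR = (1561·1509)/(1780·498) = 2355549/886440 = 2.65731
Risk in exposed = 1561/3341 = 0.46723; risk in unexposed = 498/2007 = 0.24813; RR = 1.88297
OR/RR = 2.65731 / 1.88297 = 1.41123
The outcome is not rare, so the OR lies further from 1 than the RR.

1.41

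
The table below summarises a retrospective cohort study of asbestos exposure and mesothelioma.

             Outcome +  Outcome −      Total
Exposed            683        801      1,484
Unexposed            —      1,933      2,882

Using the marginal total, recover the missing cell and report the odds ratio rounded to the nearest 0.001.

1.737

The missing cell is in the unexposed row: 2882 − 1933 = 949.
So a = 683, b = 801, c = 949, d = 1933.
OR = (a·d)/(b·c) = (683 × 1933) / (801 × 949) = 1320239 / 760149 = 1.73682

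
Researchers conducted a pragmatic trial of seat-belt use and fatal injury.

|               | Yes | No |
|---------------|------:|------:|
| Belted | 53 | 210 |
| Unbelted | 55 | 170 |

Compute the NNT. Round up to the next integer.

Risk in treated group = 53/263 = 0.20152; risk in control = 55/225 = 0.24444.
Absolute risk reduction = 0.24444 − 0.20152 = 0.04292
NNT = 1 / ARR = 1 / 0.04292 = 23.297 → round up → 24

24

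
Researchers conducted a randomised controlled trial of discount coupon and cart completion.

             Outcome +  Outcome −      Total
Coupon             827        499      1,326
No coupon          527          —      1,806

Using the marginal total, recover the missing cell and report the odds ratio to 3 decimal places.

4.022

The missing cell is in the unexposed row: 1806 − 527 = 1279.
So a = 827, b = 499, c = 527, d = 1279.
OR = (a·d)/(b·c) = (827 × 1279) / (499 × 527) = 1057733 / 262973 = 4.02221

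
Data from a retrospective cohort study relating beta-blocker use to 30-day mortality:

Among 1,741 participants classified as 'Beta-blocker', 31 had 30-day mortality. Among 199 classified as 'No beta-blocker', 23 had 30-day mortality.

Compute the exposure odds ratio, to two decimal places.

From the description: a = 31, b = 1710, c = 23, d = 176.
OR = (a·d)/(b·c) = (31 × 176) / (1710 × 23) = 5456 / 39330 = 0.13872
Exposure is associated with lower odds of 30-day mortality (OR = 0.14 < 1).

0.14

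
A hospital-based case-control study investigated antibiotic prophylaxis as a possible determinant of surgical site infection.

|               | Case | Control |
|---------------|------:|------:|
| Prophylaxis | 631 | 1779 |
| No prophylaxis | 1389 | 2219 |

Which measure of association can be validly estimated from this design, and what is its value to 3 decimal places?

Cells: a = 631, b = 1779, c = 1389, d = 2219.
This is a hospital-based case-control study: participants were sampled on outcome status, so risks in the source population cannot be estimated directly — relative risk is not valid here. The odds ratio is the appropriate measure.
OR = (a·d)/(b·c) = (631 × 2219) / (1779 × 1389) = 1400189 / 2471031 = 0.56664

0.567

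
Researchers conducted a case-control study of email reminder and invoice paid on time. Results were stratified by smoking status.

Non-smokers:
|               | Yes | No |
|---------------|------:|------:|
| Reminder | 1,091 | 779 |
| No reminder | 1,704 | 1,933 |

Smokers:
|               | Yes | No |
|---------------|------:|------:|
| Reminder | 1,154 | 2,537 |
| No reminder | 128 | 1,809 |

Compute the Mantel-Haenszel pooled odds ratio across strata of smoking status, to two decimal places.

2.52

OR_MH = Σ(aᵢdᵢ/nᵢ) / Σ(bᵢcᵢ/nᵢ), where nᵢ is the stratum total.
Stratum 1 (Non-smokers): n = 5507; a·d/n = 1091·1933/5507 = 382.9495; b·c/n = 779·1704/5507 = 241.0416
Stratum 2 (Smokers): n = 5628; a·d/n = 1154·1809/5628 = 370.9286; b·c/n = 2537·128/5628 = 57.7001
OR_MH = (382.9495 + 370.9286) / (241.0416 + 57.7001) = 753.8781 / 298.7417 = 2.52351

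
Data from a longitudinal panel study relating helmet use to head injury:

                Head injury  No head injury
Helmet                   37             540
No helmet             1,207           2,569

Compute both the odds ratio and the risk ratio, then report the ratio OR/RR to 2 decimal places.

0.73

Cells: a = 37, b = 540, c = 1207, d = 2569.
OR = (37·2569)/(540·1207) = 95053/651780 = 0.14584
Risk in exposed = 37/577 = 0.06412; risk in unexposed = 1207/3776 = 0.31965; RR = 0.20061
OR/RR = 0.14584 / 0.20061 = 0.72697
The outcome is not rare, so the OR lies further from 1 than the RR.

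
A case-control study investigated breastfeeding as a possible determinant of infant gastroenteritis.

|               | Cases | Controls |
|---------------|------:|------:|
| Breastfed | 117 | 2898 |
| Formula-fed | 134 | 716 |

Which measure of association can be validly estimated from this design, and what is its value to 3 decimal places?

Cells: a = 117, b = 2898, c = 134, d = 716.
This is a case-control study: participants were sampled on outcome status, so risks in the source population cannot be estimated directly — relative risk is not valid here. The odds ratio is the appropriate measure.
OR = (a·d)/(b·c) = (117 × 716) / (2898 × 134) = 83772 / 388332 = 0.21572

0.216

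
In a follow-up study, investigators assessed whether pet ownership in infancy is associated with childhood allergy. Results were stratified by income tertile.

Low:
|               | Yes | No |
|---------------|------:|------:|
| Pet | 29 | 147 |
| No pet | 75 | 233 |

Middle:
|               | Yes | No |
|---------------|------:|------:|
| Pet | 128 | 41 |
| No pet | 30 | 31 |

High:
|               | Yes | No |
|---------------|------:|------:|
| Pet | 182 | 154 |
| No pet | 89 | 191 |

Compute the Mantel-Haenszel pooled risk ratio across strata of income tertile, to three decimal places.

1.381

RR_MH = Σ(aᵢ·n₀ᵢ/nᵢ) / Σ(cᵢ·n₁ᵢ/nᵢ), with n₁ᵢ = aᵢ+bᵢ (exposed), n₀ᵢ = cᵢ+dᵢ (unexposed), nᵢ = n₁ᵢ+n₀ᵢ.
Stratum 1 (Low): n₁ = 176, n₀ = 308, n = 484; a·n₀/n = 29·308/484 = 18.4545; c·n₁/n = 75·176/484 = 27.2727
Stratum 2 (Middle): n₁ = 169, n₀ = 61, n = 230; a·n₀/n = 128·61/230 = 33.9478; c·n₁/n = 30·169/230 = 22.0435
Stratum 3 (High): n₁ = 336, n₀ = 280, n = 616; a·n₀/n = 182·280/616 = 82.7273; c·n₁/n = 89·336/616 = 48.5455
RR_MH = (18.4545 + 33.9478 + 82.7273) / (27.2727 + 22.0435 + 48.5455) = 135.1296 / 97.8617 = 1.38082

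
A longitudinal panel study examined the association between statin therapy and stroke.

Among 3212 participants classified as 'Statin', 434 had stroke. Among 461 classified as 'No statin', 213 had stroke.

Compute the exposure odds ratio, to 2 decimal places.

From the description: a = 434, b = 2778, c = 213, d = 248.
OR = (a·d)/(b·c) = (434 × 248) / (2778 × 213) = 107632 / 591714 = 0.18190
Exposure is associated with lower odds of stroke (OR = 0.18 < 1).

0.18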